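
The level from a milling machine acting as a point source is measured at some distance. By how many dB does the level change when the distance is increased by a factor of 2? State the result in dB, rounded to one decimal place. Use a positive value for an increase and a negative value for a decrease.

Point-source spreading: ΔL = −20·log₁₀(r₂/r₁).
ΔL = −20·log₁₀(2) = -6.02 dB.

-6.0 dB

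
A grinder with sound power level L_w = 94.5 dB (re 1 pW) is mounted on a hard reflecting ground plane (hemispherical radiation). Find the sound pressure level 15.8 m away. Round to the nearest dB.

63 dB

The power spreads over a hemisphere of area 2π·r², so L_p = L_w − 10·log₁₀(2π·r²).
2π·r² = 1569 m², 10·log₁₀ of that is 31.955 dB.
L_p = 94.5 − 31.955 = 62.55 dB.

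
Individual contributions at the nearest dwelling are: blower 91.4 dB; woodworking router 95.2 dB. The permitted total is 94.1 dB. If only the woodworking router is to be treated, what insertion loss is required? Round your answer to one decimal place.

The untreated sources together contribute 10^(91.4/10) = 1.380e+09, i.e. 91.40 dB.
The limit corresponds to 10^(94.1/10) = 2.570e+09; subtracting the fixed part leaves 1.190e+09 for the woodworking router, i.e. 90.76 dB.
Required insertion loss = 95.2 − 90.76 = 4.44 dB.

4.4 dB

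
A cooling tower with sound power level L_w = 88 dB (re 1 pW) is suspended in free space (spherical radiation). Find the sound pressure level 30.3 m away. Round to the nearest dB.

47 dB

The power spreads over a sphere of area 4π·r², so L_p = L_w − 10·log₁₀(4π·r²).
4π·r² = 1.154e+04 m², 10·log₁₀ of that is 40.621 dB.
L_p = 88 − 40.621 = 47.38 dB.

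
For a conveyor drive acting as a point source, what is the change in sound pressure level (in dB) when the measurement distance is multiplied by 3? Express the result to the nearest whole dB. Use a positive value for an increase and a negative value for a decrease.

-10 dB

A point source loses 6 dB per doubling of distance; generally ΔL = −20·log₁₀(r₂/r₁).
ΔL = −20·log₁₀(3) = -9.54 dB.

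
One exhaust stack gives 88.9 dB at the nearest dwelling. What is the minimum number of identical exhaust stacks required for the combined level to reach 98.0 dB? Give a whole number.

9

Need L₁ + 10·log₁₀ N ≥ 98.0, i.e. log₁₀ N ≥ 0.91.
N ≥ 10^(9.1/10) = 8.128, so N = 9.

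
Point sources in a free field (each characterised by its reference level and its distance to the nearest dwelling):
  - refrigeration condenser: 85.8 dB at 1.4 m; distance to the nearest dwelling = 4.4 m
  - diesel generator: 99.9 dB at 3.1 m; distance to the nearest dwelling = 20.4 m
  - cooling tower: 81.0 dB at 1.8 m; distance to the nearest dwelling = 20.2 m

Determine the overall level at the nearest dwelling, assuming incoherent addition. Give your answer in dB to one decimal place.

Propagate each source to the receiver with L = L_ref − 20·log₁₀(r/r_ref), then add intensities.
refrigeration condenser: 85.8 − 20·log₁₀(4.4/1.4) = 85.8 − 9.95 = 75.85 dB.
diesel generator: 99.9 − 20·log₁₀(20.4/3.1) = 99.9 − 16.37 = 83.53 dB.
cooling tower: 81.0 − 20·log₁₀(20.2/1.8) = 81.0 − 21.00 = 60.00 dB.
Σ 10^(L/10) = 2.652e+08 → L_total = 10·log₁₀(2.652e+08) = 84.23 dB.

84.2 dB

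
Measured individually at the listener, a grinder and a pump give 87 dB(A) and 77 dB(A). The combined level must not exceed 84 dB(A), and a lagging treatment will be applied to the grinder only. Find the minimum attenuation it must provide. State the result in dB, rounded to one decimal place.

Everything except the grinder sums to 10^(77/10) = 5.012e+07 in linear terms, 77.00 dB(A).
The limit corresponds to 10^(84/10) = 2.512e+08; subtracting the fixed part leaves 2.011e+08 for the grinder, i.e. 83.03 dB(A).
So the grinder must be reduced from 87 to 83.03 dB(A): IL = 3.97 dB.

4.0 dB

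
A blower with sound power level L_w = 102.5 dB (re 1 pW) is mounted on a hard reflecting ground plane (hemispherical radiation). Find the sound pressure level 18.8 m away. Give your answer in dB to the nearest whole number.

The power spreads over a hemisphere of area 2π·r², so L_p = L_w − 10·log₁₀(2π·r²).
2π·r² = 2221 m², 10·log₁₀ of that is 33.465 dB.
L_p = 102.5 − 33.465 = 69.04 dB.

69 dB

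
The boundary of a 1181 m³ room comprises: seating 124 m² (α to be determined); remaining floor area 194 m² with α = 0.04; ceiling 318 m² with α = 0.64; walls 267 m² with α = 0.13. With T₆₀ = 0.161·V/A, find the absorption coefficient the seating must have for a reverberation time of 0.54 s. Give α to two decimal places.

0.86

A = 0.161·V/T₆₀ = 0.161·1181/0.54 = 352.11 m² sabins.
Absorption from the other surfaces = 194·0.04 + 318·0.64 + 267·0.13 = 245.99 m², so the seating must supply 106.12 m² over 124 m².
α = 106.12/124 = 0.856.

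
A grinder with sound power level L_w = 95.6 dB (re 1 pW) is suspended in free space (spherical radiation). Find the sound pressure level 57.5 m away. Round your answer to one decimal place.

49.4 dB

The power spreads over a sphere of area 4π·r², so L_p = L_w − 10·log₁₀(4π·r²).
4π·r² = 4.155e+04 m², 10·log₁₀ of that is 46.185 dB.
L_p = 95.6 − 46.185 = 49.41 dB.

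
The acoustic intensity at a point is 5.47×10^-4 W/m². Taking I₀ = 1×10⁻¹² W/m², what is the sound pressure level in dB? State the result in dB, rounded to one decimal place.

87.4 dB

Dividing by I₀ shifts the exponent by 12: I/I₀ = 5.47×10^8.
L = 10·(0.7380 + 8) = 87.38 dB.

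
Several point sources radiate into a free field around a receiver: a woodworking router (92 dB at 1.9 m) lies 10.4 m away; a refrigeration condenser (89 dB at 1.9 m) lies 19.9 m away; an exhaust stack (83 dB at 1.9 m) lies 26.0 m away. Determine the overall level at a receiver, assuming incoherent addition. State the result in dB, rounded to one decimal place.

77.9 dB

First find each source's level at the receiver (point-source: −20·log₁₀(r/r_ref)), then combine on an intensity basis.
woodworking router: 92 − 20·log₁₀(10.4/1.9) = 92 − 14.77 = 77.23 dB.
refrigeration condenser: 89 − 20·log₁₀(19.9/1.9) = 89 − 20.40 = 68.60 dB.
exhaust stack: 83 − 20·log₁₀(26.0/1.9) = 83 − 22.72 = 60.28 dB.
Σ 10^(L/10) = 6.120e+07 → L_total = 10·log₁₀(6.120e+07) = 77.87 dB.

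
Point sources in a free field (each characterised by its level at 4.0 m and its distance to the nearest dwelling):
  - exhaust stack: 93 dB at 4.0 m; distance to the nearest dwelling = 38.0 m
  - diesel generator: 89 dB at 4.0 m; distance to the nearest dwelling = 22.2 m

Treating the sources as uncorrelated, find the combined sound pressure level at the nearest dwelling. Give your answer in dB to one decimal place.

76.8 dB

Apply inverse-square spreading to bring every level to the receiver, then sum 10^(L/10).
exhaust stack: 93 − 20·log₁₀(38.0/4.0) = 93 − 19.55 = 73.45 dB.
diesel generator: 89 − 20·log₁₀(22.2/4.0) = 89 − 14.89 = 74.11 dB.
Σ 10^(L/10) = 4.790e+07 → L_total = 10·log₁₀(4.790e+07) = 76.80 dB.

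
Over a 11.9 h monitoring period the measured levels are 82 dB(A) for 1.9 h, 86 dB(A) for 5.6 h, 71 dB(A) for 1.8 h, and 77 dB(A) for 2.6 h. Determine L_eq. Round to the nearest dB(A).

The energy average is taken in the linear domain: L_eq = 10·log₁₀[(Σ tᵢ·10^(Lᵢ/10))/T], T = 11.9 h.
Σ tᵢ·10^(Lᵢ/10) = 1.9·10^(82/10) + 5.6·10^(86/10) + 1.8·10^(71/10) + 2.6·10^(77/10) = 2.683e+09.
L_eq = 10·log₁₀(2.683e+09/11.9) = 83.53 dB(A).

84 dB(A)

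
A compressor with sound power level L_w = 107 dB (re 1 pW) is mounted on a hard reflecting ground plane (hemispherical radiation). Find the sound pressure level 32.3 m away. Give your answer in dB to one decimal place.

68.8 dB

L_p = L_w − 10·log₁₀(2π·r²) with r = 32.3 m.
2π·r² = 6555 m², 10·log₁₀ of that is 38.166 dB.
L_p = 107 − 38.166 = 68.83 dB.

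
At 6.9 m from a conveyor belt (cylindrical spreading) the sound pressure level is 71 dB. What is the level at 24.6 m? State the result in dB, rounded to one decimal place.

65.5 dB

For a line source, L₂ = L₁ − 10·log₁₀(r₂/r₁).
L₂ = 71 − 10·log₁₀(24.6/6.9) = 71 − 5.521 = 65.48 dB.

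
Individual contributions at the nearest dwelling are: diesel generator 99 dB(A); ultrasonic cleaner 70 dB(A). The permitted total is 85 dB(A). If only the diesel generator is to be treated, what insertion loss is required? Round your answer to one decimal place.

Everything except the diesel generator sums to 10^(70/10) = 1.000e+07 in linear terms, 70.00 dB(A).
The limit corresponds to 10^(85/10) = 3.162e+08; subtracting the fixed part leaves 3.062e+08 for the diesel generator, i.e. 84.86 dB(A).
Required insertion loss = 99 − 84.86 = 14.14 dB.

14.1 dB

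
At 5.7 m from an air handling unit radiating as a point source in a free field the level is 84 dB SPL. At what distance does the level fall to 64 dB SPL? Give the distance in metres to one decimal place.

The 20.0 dB drop corresponds to a distance ratio of 10^(20.0/20) for a point source.
r₂ = 5.7·10^((84−64)/20) = 5.7·10^(20.0/20) = 57.00 m.

57.0 m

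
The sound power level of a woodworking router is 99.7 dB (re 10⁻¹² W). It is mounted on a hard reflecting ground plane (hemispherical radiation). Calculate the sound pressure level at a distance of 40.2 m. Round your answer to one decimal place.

59.6 dB

L_p = L_w − 10·log₁₀(2π·r²) with r = 40.2 m.
2π·r² = 1.015e+04 m², 10·log₁₀ of that is 40.066 dB.
L_p = 99.7 − 40.066 = 59.63 dB.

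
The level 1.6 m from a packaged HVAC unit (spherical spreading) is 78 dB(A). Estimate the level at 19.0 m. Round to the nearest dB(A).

For a point source, L₂ = L₁ − 20·log₁₀(r₂/r₁).
L₂ = 78 − 20·log₁₀(19.0/1.6) = 78 − 21.493 = 56.51 dB(A).

57 dB(A)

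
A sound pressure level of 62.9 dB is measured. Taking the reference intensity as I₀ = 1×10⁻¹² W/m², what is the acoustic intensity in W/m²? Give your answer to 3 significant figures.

L = 10·log₁₀(I/I₀) ⇒ I = I₀·10^(L/10) = 10⁻¹² × 10^6.29.

1.95e-06 W/m²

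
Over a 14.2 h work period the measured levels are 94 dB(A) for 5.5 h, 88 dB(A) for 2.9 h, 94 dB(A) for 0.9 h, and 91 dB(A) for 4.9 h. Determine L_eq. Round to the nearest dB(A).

92 dB(A)

Weight each interval's intensity by its duration and average over T = 14.2 h:
Σ tᵢ·10^(Lᵢ/10) = 5.5·10^(94/10) + 2.9·10^(88/10) + 0.9·10^(94/10) + 4.9·10^(91/10) = 2.407e+10.
L_eq = 10·log₁₀(2.407e+10/14.2) = 92.29 dB(A).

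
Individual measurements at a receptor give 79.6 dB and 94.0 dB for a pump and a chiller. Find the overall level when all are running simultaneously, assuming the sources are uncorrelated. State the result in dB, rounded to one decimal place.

For uncorrelated sources the intensities add, so convert each level to linear form, sum, and take 10·log₁₀ of the total.
Σ 10^(L/10) = 10^(79.6/10) + 10^(94.0/10) = 2.603e+09.
L_total = 10·log₁₀(2.603e+09) = 94.15 dB.

94.2 dB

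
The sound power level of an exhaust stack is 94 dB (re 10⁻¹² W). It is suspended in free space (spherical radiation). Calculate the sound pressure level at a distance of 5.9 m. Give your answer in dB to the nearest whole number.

Free-field spherical radiation: L_p = L_w − 10·log₁₀(4π·r²), r = 5.9 m.
4π·r² = 437.4 m², 10·log₁₀ of that is 26.409 dB.
L_p = 94 − 26.409 = 67.59 dB.

68 dB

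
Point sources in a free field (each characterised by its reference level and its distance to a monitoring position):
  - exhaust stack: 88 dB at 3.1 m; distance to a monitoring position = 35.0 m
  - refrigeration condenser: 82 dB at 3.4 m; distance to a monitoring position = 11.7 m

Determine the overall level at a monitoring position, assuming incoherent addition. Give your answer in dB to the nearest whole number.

First find each source's level at the receiver (point-source: −20·log₁₀(r/r_ref)), then combine on an intensity basis.
exhaust stack: 88 − 20·log₁₀(35.0/3.1) = 88 − 21.05 = 66.95 dB.
refrigeration condenser: 82 − 20·log₁₀(11.7/3.4) = 82 − 10.73 = 71.27 dB.
Σ 10^(L/10) = 1.833e+07 → L_total = 10·log₁₀(1.833e+07) = 72.63 dB.

73 dB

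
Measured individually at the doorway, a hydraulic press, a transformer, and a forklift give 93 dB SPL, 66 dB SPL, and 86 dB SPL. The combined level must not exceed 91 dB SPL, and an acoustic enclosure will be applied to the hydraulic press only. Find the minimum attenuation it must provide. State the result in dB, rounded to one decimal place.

Everything except the hydraulic press sums to 10^(66/10) + 10^(86/10) = 4.021e+08 in linear terms, 86.04 dB SPL.
The limit corresponds to 10^(91/10) = 1.259e+09; subtracting the fixed part leaves 8.568e+08 for the hydraulic press, i.e. 89.33 dB SPL.
Required insertion loss = 93 − 89.33 = 3.67 dB.

3.7 dB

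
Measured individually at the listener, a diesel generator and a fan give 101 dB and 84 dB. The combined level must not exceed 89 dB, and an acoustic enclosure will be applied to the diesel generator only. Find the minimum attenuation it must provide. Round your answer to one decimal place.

13.7 dB

Fixed contribution from the other source: Σ 10^(L/10) = 10^(84/10) = 2.512e+08 (84.00 dB).
The limit corresponds to 10^(89/10) = 7.943e+08; subtracting the fixed part leaves 5.431e+08 for the diesel generator, i.e. 87.35 dB.
Required insertion loss = 101 − 87.35 = 13.65 dB.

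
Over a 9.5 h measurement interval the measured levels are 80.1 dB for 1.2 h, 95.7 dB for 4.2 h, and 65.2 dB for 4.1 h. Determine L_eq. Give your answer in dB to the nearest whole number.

92 dB

Weight each interval's intensity by its duration and average over T = 9.5 h:
Σ tᵢ·10^(Lᵢ/10) = 1.2·10^(80.1/10) + 4.2·10^(95.7/10) + 4.1·10^(65.2/10) = 1.574e+10.
L_eq = 10·log₁₀(1.574e+10/9.5) = 92.19 dB.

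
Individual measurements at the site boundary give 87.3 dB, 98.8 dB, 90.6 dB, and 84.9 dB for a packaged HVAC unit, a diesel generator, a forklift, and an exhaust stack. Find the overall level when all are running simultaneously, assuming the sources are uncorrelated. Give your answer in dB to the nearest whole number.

Incoherent sources combine by intensity addition: L_total = 10·log₁₀(Σ 10^(L_i/10)).
Σ 10^(L/10) = 10^(87.3/10) + 10^(98.8/10) + 10^(90.6/10) + 10^(84.9/10) = 9.580e+09.
L_total = 10·log₁₀(9.580e+09) = 99.81 dB.

100 dB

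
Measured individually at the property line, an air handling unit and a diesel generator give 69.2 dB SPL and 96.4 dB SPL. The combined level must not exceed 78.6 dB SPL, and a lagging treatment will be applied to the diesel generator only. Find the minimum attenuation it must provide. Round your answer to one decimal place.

Fixed contribution from the other source: Σ 10^(L/10) = 10^(69.2/10) = 8.318e+06 (69.20 dB SPL).
To meet 78.6 dB SPL overall, the treated diesel generator may contribute at most 10^(78.6/10) − 8.318e+06 = 6.413e+07, i.e. 78.07 dB SPL.
So the diesel generator must be reduced from 96.4 to 78.07 dB SPL: IL = 18.33 dB.

18.3 dB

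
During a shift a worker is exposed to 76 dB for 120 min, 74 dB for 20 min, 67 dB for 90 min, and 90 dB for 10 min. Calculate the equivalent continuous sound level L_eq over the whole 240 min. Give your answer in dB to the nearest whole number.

78 dB

L_eq = 10·log₁₀[(1/T)·Σ tᵢ·10^(Lᵢ/10)] with T = 240 min.
Σ tᵢ·10^(Lᵢ/10) = 120·10^(76/10) + 20·10^(74/10) + 90·10^(67/10) + 10·10^(90/10) = 1.573e+10.
L_eq = 10·log₁₀(1.573e+10/240) = 78.17 dB.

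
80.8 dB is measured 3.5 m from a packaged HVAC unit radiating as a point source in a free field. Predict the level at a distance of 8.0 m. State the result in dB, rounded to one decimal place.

73.6 dB

Point-source attenuation: ΔL = 20·log₁₀(r₂/r₁) = 20·log₁₀(8.0/3.5) = 7.180 dB.
L₂ = 80.8 − 20·log₁₀(8.0/3.5) = 80.8 − 7.180 = 73.62 dB.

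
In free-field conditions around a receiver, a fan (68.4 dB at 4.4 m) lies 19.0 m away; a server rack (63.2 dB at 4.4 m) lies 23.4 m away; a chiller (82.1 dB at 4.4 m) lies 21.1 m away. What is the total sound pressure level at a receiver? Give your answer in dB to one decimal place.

Apply inverse-square spreading to bring every level to the receiver, then sum 10^(L/10).
fan: 68.4 − 20·log₁₀(19.0/4.4) = 68.4 − 12.71 = 55.69 dB.
server rack: 63.2 − 20·log₁₀(23.4/4.4) = 63.2 − 14.52 = 48.68 dB.
chiller: 82.1 − 20·log₁₀(21.1/4.4) = 82.1 − 13.62 = 68.48 dB.
Σ 10^(L/10) = 7.497e+06 → L_total = 10·log₁₀(7.497e+06) = 68.75 dB.

68.7 dB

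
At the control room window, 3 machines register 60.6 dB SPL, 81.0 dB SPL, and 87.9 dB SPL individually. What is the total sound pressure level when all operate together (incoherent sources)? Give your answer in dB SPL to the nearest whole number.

89 dB SPL

For uncorrelated sources the intensities add, so convert each level to linear form, sum, and take 10·log₁₀ of the total.
Σ 10^(L/10) = 10^(60.6/10) + 10^(81.0/10) + 10^(87.9/10) = 7.436e+08.
L_total = 10·log₁₀(7.436e+08) = 88.71 dB SPL.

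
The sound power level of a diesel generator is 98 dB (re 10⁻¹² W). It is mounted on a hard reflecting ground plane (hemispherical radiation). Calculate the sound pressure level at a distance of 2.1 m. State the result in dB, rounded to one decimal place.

L_p = L_w − 10·log₁₀(2π·r²) with r = 2.1 m.
2π·r² = 27.71 m², 10·log₁₀ of that is 14.426 dB.
L_p = 98 − 14.426 = 83.57 dB.

83.6 dB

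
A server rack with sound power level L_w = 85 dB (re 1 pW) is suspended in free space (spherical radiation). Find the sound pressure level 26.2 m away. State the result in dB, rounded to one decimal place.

The power spreads over a sphere of area 4π·r², so L_p = L_w − 10·log₁₀(4π·r²).
4π·r² = 8626 m², 10·log₁₀ of that is 39.358 dB.
L_p = 85 − 39.358 = 45.64 dB.

45.6 dB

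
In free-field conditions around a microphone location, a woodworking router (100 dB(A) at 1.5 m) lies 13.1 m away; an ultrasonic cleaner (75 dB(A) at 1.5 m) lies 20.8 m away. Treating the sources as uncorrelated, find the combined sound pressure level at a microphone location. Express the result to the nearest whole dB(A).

81 dB(A)

Apply inverse-square spreading to bring every level to the receiver, then sum 10^(L/10).
woodworking router: 100 − 20·log₁₀(13.1/1.5) = 100 − 18.82 = 81.18 dB(A).
ultrasonic cleaner: 75 − 20·log₁₀(20.8/1.5) = 75 − 22.84 = 52.16 dB(A).
Σ 10^(L/10) = 1.313e+08 → L_total = 10·log₁₀(1.313e+08) = 81.18 dB(A).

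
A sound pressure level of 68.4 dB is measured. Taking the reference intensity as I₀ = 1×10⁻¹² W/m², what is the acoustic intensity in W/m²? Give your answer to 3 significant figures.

6.92e-06 W/m²

I = I₀·10^(L/10) = 10⁻¹² × 10^(68.4/10) = 10^(-5.160).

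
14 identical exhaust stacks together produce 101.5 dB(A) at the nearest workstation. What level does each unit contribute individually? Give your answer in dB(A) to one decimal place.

90.0 dB(A)

Dividing the total intensity by 14 lowers the level by 10·log₁₀ 14 = 11.461 dB: L₁ = 101.5 − 11.461.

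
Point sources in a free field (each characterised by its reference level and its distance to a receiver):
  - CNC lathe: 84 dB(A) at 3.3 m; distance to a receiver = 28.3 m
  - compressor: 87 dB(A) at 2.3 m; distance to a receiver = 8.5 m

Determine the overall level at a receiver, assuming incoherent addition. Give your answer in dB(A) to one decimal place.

Propagate each source to the receiver with L = L_ref − 20·log₁₀(r/r_ref), then add intensities.
CNC lathe: 84 − 20·log₁₀(28.3/3.3) = 84 − 18.67 = 65.33 dB(A).
compressor: 87 − 20·log₁₀(8.5/2.3) = 87 − 11.35 = 75.65 dB(A).
Σ 10^(L/10) = 4.011e+07 → L_total = 10·log₁₀(4.011e+07) = 76.03 dB(A).

76.0 dB(A)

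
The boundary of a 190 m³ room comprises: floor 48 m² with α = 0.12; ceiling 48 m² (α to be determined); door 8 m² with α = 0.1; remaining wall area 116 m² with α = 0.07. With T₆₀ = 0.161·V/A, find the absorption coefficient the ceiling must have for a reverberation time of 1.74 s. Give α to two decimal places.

From T₆₀ = 0.161·V/A, the target T₆₀ = 1.74 s needs A = 0.161·190/1.74 = 17.58 m².
Absorption from the other surfaces = 48·0.12 + 8·0.1 + 116·0.07 = 14.68 m², so the ceiling must supply 2.90 m² over 48 m².
α = 2.90/48 = 0.060.

0.06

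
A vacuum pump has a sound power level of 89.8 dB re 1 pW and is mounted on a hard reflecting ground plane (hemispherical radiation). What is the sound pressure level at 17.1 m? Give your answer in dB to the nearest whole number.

L_p = L_w − 10·log₁₀(2π·r²) with r = 17.1 m.
2π·r² = 1837 m², 10·log₁₀ of that is 32.642 dB.
L_p = 89.8 − 32.642 = 57.16 dB.

57 dB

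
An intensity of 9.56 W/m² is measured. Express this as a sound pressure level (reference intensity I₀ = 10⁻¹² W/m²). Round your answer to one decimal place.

L = 10·log₁₀(I/I₀) = 10·log₁₀(9.56/10⁻¹²) = 10·log₁₀(9.56×10^12).
L = 10·(0.9805 + 12) = 129.80 dB.

129.8 dB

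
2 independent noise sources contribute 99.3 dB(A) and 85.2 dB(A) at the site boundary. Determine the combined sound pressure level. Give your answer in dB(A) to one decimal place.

Incoherent sources combine by intensity addition: L_total = 10·log₁₀(Σ 10^(L_i/10)).
Σ 10^(L/10) = 10^(99.3/10) + 10^(85.2/10) = 8.843e+09.
L_total = 10·log₁₀(8.843e+09) = 99.47 dB(A).

99.5 dB(A)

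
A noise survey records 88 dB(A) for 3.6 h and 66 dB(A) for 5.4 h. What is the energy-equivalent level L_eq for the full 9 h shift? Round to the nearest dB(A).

84 dB(A)

Weight each interval's intensity by its duration and average over T = 9 h:
Σ tᵢ·10^(Lᵢ/10) = 3.6·10^(88/10) + 5.4·10^(66/10) = 2.293e+09.
L_eq = 10·log₁₀(2.293e+09/9) = 84.06 dB(A).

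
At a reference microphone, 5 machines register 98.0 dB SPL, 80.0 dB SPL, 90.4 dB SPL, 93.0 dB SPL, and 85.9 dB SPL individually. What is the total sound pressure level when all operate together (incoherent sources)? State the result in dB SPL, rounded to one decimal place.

For uncorrelated sources the intensities add, so convert each level to linear form, sum, and take 10·log₁₀ of the total.
Σ 10^(L/10) = 10^(98.0/10) + 10^(80.0/10) + 10^(90.4/10) + 10^(93.0/10) + 10^(85.9/10) = 9.890e+09.
L_total = 10·log₁₀(9.890e+09) = 99.95 dB SPL.

100.0 dB SPL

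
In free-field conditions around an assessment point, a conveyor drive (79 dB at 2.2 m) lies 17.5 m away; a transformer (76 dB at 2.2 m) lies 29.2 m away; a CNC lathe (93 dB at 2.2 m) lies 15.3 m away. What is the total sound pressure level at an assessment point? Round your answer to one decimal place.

76.3 dB

Propagate each source to the receiver with L = L_ref − 20·log₁₀(r/r_ref), then add intensities.
conveyor drive: 79 − 20·log₁₀(17.5/2.2) = 79 − 18.01 = 60.99 dB.
transformer: 76 − 20·log₁₀(29.2/2.2) = 76 − 22.46 = 53.54 dB.
CNC lathe: 93 − 20·log₁₀(15.3/2.2) = 93 − 16.85 = 76.15 dB.
Σ 10^(L/10) = 4.274e+07 → L_total = 10·log₁₀(4.274e+07) = 76.31 dB.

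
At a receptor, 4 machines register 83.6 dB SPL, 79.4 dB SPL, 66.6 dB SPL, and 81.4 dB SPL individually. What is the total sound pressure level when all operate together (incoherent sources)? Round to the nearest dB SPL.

87 dB SPL

Incoherent sources combine by intensity addition: L_total = 10·log₁₀(Σ 10^(L_i/10)).
Σ 10^(L/10) = 10^(83.6/10) + 10^(79.4/10) + 10^(66.6/10) + 10^(81.4/10) = 4.588e+08.
L_total = 10·log₁₀(4.588e+08) = 86.62 dB SPL.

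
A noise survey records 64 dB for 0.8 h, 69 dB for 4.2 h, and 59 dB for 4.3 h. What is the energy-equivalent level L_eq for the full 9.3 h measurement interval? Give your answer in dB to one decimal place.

L_eq = 10·log₁₀[(1/T)·Σ tᵢ·10^(Lᵢ/10)] with T = 9.3 h.
Σ tᵢ·10^(Lᵢ/10) = 0.8·10^(64/10) + 4.2·10^(69/10) + 4.3·10^(59/10) = 3.879e+07.
L_eq = 10·log₁₀(3.879e+07/9.3) = 66.20 dB.

66.2 dB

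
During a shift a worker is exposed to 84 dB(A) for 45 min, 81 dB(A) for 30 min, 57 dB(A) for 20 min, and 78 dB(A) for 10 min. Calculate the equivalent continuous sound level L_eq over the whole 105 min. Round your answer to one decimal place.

Weight each interval's intensity by its duration and average over T = 105 min:
Σ tᵢ·10^(Lᵢ/10) = 45·10^(84/10) + 30·10^(81/10) + 20·10^(57/10) + 10·10^(78/10) = 1.572e+10.
L_eq = 10·log₁₀(1.572e+10/105) = 81.75 dB(A).

81.8 dB(A)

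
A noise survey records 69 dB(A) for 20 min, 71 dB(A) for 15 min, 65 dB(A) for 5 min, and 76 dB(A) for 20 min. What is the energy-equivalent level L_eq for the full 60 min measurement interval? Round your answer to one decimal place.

72.9 dB(A)

Weight each interval's intensity by its duration and average over T = 60 min:
Σ tᵢ·10^(Lᵢ/10) = 20·10^(69/10) + 15·10^(71/10) + 5·10^(65/10) + 20·10^(76/10) = 1.160e+09.
L_eq = 10·log₁₀(1.160e+09/60) = 72.86 dB(A).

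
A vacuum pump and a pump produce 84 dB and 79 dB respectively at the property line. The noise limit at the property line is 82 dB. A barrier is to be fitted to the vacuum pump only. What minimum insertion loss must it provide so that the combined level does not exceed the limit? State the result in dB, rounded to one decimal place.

The untreated sources together contribute 10^(79/10) = 7.943e+07, i.e. 79.00 dB.
The limit corresponds to 10^(82/10) = 1.585e+08; subtracting the fixed part leaves 7.906e+07 for the vacuum pump, i.e. 78.98 dB.
Required insertion loss = 84 − 78.98 = 5.02 dB.

5.0 dB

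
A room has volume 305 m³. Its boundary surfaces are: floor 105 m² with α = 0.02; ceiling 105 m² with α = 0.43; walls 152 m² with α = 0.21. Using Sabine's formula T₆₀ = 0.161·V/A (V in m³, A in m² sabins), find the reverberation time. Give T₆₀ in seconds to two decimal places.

A = Σ Sᵢαᵢ = 105·0.02 + 105·0.43 + 152·0.21 = 79.17 m².
T₆₀ = 0.161·V/A = 0.161·305/79.17 = 0.620 s.

0.62 s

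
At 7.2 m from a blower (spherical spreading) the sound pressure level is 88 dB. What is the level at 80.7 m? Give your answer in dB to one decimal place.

67.0 dB

Point-source attenuation: ΔL = 20·log₁₀(r₂/r₁) = 20·log₁₀(80.7/7.2) = 20.991 dB.
L₂ = 88 − 20·log₁₀(80.7/7.2) = 88 − 20.991 = 67.01 dB.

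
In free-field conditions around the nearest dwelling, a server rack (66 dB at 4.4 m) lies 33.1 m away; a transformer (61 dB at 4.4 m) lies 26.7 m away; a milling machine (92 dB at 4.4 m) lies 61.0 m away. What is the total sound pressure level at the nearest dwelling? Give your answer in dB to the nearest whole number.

Propagate each source to the receiver with L = L_ref − 20·log₁₀(r/r_ref), then add intensities.
server rack: 66 − 20·log₁₀(33.1/4.4) = 66 − 17.53 = 48.47 dB.
transformer: 61 − 20·log₁₀(26.7/4.4) = 61 − 15.66 = 45.34 dB.
milling machine: 92 − 20·log₁₀(61.0/4.4) = 92 − 22.84 = 69.16 dB.
Σ 10^(L/10) = 8.351e+06 → L_total = 10·log₁₀(8.351e+06) = 69.22 dB.

69 dB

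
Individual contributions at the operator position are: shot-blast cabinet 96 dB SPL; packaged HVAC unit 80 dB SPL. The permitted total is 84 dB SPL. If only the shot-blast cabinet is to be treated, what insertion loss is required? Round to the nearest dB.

The untreated sources together contribute 10^(80/10) = 1.000e+08, i.e. 80.00 dB SPL.
To meet 84 dB SPL overall, the treated shot-blast cabinet may contribute at most 10^(84/10) − 1.000e+08 = 1.512e+08, i.e. 81.80 dB SPL.
So the shot-blast cabinet must be reduced from 96 to 81.80 dB SPL: IL = 14.20 dB.

14 dB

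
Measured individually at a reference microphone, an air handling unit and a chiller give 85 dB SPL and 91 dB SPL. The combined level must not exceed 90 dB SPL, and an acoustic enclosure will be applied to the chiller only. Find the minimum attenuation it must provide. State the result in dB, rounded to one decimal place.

The untreated sources together contribute 10^(85/10) = 3.162e+08, i.e. 85.00 dB SPL.
To meet 90 dB SPL overall, the treated chiller may contribute at most 10^(90/10) − 3.162e+08 = 6.838e+08, i.e. 88.35 dB SPL.
Required insertion loss = 91 − 88.35 = 2.65 dB.

2.7 dB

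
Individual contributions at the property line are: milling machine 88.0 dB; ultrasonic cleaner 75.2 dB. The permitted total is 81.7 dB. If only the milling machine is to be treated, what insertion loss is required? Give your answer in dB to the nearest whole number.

7 dB

Fixed contribution from the other source: Σ 10^(L/10) = 10^(75.2/10) = 3.311e+07 (75.20 dB).
To meet 81.7 dB overall, the treated milling machine may contribute at most 10^(81.7/10) − 3.311e+07 = 1.148e+08, i.e. 80.60 dB.
Required insertion loss = 88.0 − 80.60 = 7.40 dB.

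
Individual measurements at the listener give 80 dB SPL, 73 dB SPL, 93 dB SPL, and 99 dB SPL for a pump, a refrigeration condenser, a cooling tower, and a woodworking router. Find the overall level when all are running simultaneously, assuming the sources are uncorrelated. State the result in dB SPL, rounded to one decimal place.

100.0 dB SPL

Incoherent sources combine by intensity addition: L_total = 10·log₁₀(Σ 10^(L_i/10)).
Σ 10^(L/10) = 10^(80/10) + 10^(73/10) + 10^(93/10) + 10^(99/10) = 1.006e+10.
L_total = 10·log₁₀(1.006e+10) = 100.03 dB SPL.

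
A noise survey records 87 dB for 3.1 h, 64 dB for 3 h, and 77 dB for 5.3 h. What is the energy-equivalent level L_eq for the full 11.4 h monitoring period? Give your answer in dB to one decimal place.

82.0 dB

L_eq = 10·log₁₀[(1/T)·Σ tᵢ·10^(Lᵢ/10)] with T = 11.4 h.
Σ tᵢ·10^(Lᵢ/10) = 3.1·10^(87/10) + 3·10^(64/10) + 5.3·10^(77/10) = 1.827e+09.
L_eq = 10·log₁₀(1.827e+09/11.4) = 82.05 dB.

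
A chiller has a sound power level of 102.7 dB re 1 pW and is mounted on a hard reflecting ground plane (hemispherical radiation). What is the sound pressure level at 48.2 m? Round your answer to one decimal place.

61.1 dB

Free-field hemispherical radiation: L_p = L_w − 10·log₁₀(2π·r²), r = 48.2 m.
2π·r² = 1.46e+04 m², 10·log₁₀ of that is 41.643 dB.
L_p = 102.7 − 41.643 = 61.06 dB.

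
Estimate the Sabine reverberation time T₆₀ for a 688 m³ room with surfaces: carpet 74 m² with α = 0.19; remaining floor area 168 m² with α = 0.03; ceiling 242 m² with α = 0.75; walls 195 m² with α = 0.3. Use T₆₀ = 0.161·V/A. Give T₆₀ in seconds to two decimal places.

0.43 s

Summing Sᵢαᵢ: 74·0.19 + 168·0.03 + 242·0.75 + 195·0.3 = 259.10 m².
T₆₀ = 0.161·V/A = 0.161·688/259.10 = 0.428 s.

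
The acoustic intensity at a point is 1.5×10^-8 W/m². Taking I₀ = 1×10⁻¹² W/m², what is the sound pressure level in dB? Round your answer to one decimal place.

L = 10·log₁₀(I/I₀) = 10·log₁₀(1.5×10^-8/10⁻¹²) = 10·log₁₀(1.5×10^4).
L = 10·(0.1761 + 4) = 41.76 dB.

41.8 dB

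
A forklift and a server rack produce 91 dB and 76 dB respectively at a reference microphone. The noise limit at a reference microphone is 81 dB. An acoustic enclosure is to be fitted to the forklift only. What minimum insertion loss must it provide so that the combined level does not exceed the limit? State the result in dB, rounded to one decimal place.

Fixed contribution from the other source: Σ 10^(L/10) = 10^(76/10) = 3.981e+07 (76.00 dB).
The limit corresponds to 10^(81/10) = 1.259e+08; subtracting the fixed part leaves 8.608e+07 for the forklift, i.e. 79.35 dB.
Required insertion loss = 91 − 79.35 = 11.65 dB.

11.7 dB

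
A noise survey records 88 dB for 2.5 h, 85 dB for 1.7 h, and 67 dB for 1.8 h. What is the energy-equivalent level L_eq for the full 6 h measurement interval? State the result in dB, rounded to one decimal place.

85.5 dB

L_eq = 10·log₁₀[(1/T)·Σ tᵢ·10^(Lᵢ/10)] with T = 6 h.
Σ tᵢ·10^(Lᵢ/10) = 2.5·10^(88/10) + 1.7·10^(85/10) + 1.8·10^(67/10) = 2.124e+09.
L_eq = 10·log₁₀(2.124e+09/6) = 85.49 dB.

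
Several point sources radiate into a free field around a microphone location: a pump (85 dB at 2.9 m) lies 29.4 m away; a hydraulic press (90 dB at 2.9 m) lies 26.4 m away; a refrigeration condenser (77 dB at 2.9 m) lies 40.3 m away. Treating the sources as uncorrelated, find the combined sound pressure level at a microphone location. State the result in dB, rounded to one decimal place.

Propagate each source to the receiver with L = L_ref − 20·log₁₀(r/r_ref), then add intensities.
pump: 85 − 20·log₁₀(29.4/2.9) = 85 − 20.12 = 64.88 dB.
hydraulic press: 90 − 20·log₁₀(26.4/2.9) = 90 − 19.18 = 70.82 dB.
refrigeration condenser: 77 − 20·log₁₀(40.3/2.9) = 77 − 22.86 = 54.14 dB.
Σ 10^(L/10) = 1.540e+07 → L_total = 10·log₁₀(1.540e+07) = 71.88 dB.

71.9 dB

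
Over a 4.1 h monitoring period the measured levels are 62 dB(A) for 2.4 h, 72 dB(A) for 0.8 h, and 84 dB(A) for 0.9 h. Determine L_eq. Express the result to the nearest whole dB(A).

Weight each interval's intensity by its duration and average over T = 4.1 h:
Σ tᵢ·10^(Lᵢ/10) = 2.4·10^(62/10) + 0.8·10^(72/10) + 0.9·10^(84/10) = 2.426e+08.
L_eq = 10·log₁₀(2.426e+08/4.1) = 77.72 dB(A).

78 dB(A)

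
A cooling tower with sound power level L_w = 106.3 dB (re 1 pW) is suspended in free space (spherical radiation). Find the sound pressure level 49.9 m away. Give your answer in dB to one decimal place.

The power spreads over a sphere of area 4π·r², so L_p = L_w − 10·log₁₀(4π·r²).
4π·r² = 3.129e+04 m², 10·log₁₀ of that is 44.954 dB.
L_p = 106.3 − 44.954 = 61.35 dB.

61.3 dB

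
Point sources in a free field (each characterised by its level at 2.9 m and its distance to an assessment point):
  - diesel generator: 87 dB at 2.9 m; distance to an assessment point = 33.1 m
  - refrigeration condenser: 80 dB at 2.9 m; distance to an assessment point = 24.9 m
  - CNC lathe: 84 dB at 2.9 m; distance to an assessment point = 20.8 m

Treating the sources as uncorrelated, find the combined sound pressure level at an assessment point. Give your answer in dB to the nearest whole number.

70 dB

Propagate each source to the receiver with L = L_ref − 20·log₁₀(r/r_ref), then add intensities.
diesel generator: 87 − 20·log₁₀(33.1/2.9) = 87 − 21.15 = 65.85 dB.
refrigeration condenser: 80 − 20·log₁₀(24.9/2.9) = 80 − 18.68 = 61.32 dB.
CNC lathe: 84 − 20·log₁₀(20.8/2.9) = 84 − 17.11 = 66.89 dB.
Σ 10^(L/10) = 1.009e+07 → L_total = 10·log₁₀(1.009e+07) = 70.04 dB.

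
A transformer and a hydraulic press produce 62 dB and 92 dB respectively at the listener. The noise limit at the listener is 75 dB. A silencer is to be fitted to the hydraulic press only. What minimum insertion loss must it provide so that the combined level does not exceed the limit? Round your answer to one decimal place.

Everything except the hydraulic press sums to 10^(62/10) = 1.585e+06 in linear terms, 62.00 dB.
To meet 75 dB overall, the treated hydraulic press may contribute at most 10^(75/10) − 1.585e+06 = 3.004e+07, i.e. 74.78 dB.
Required insertion loss = 92 − 74.78 = 17.22 dB.

17.2 dB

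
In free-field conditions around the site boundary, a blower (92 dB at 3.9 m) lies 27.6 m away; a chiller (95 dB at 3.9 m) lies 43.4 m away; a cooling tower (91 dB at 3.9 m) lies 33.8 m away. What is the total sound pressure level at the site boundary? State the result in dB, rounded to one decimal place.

78.7 dB

First find each source's level at the receiver (point-source: −20·log₁₀(r/r_ref)), then combine on an intensity basis.
blower: 92 − 20·log₁₀(27.6/3.9) = 92 − 17.00 = 75.00 dB.
chiller: 95 − 20·log₁₀(43.4/3.9) = 95 − 20.93 = 74.07 dB.
cooling tower: 91 − 20·log₁₀(33.8/3.9) = 91 − 18.76 = 72.24 dB.
Σ 10^(L/10) = 7.394e+07 → L_total = 10·log₁₀(7.394e+07) = 78.69 dB.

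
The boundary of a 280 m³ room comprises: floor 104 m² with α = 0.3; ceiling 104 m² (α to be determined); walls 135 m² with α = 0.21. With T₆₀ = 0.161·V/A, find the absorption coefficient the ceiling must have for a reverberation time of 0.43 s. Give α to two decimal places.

A = 0.161·V/T₆₀ = 0.161·280/0.43 = 104.84 m² sabins.
Absorption from the other surfaces = 104·0.3 + 135·0.21 = 59.55 m², so the ceiling must supply 45.29 m² over 104 m².
α = 45.29/104 = 0.435.

0.44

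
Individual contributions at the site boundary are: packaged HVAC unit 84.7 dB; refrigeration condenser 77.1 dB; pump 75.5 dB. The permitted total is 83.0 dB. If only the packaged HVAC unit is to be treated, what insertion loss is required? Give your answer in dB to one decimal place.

4.2 dB

The untreated sources together contribute 10^(77.1/10) + 10^(75.5/10) = 8.677e+07, i.e. 79.38 dB.
The limit corresponds to 10^(83.0/10) = 1.995e+08; subtracting the fixed part leaves 1.128e+08 for the packaged HVAC unit, i.e. 80.52 dB.
So the packaged HVAC unit must be reduced from 84.7 to 80.52 dB: IL = 4.18 dB.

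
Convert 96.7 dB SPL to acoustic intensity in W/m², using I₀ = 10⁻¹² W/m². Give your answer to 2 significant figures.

0.0047 W/m²

I/I₀ = 10^(96.7/10) = 4.677e+09, so I = 4.677e+09 × 10⁻¹² W/m².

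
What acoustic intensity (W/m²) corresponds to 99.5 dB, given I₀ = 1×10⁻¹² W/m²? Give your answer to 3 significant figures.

L = 10·log₁₀(I/I₀) ⇒ I = I₀·10^(L/10) = 10⁻¹² × 10^9.95.

0.00891 W/m²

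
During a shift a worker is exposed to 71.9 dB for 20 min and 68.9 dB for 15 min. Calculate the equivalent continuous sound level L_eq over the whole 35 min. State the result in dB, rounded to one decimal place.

70.9 dB

L_eq = 10·log₁₀[(1/T)·Σ tᵢ·10^(Lᵢ/10)] with T = 35 min.
Σ tᵢ·10^(Lᵢ/10) = 20·10^(71.9/10) + 15·10^(68.9/10) = 4.262e+08.
L_eq = 10·log₁₀(4.262e+08/35) = 70.86 dB.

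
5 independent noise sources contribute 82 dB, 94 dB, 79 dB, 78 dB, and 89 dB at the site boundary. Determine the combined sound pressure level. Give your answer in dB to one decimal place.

95.6 dB

Incoherent sources combine by intensity addition: L_total = 10·log₁₀(Σ 10^(L_i/10)).
Σ 10^(L/10) = 10^(82/10) + 10^(94/10) + 10^(79/10) + 10^(78/10) + 10^(89/10) = 3.607e+09.
L_total = 10·log₁₀(3.607e+09) = 95.57 dB.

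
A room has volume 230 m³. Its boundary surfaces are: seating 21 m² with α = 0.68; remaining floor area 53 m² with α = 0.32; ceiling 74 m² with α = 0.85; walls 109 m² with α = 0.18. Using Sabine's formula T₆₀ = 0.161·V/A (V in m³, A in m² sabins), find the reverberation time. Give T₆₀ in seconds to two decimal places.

Total absorption A = 21·0.68 + 53·0.32 + 74·0.85 + 109·0.18 = 113.76 m² sabins.
T₆₀ = 0.161 × 230 / 113.76 = 0.326 s.

0.33 s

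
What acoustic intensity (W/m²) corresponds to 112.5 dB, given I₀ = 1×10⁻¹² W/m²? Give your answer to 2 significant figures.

0.18 W/m²

I/I₀ = 10^(112.5/10) = 1.778e+11, so I = 1.778e+11 × 10⁻¹² W/m².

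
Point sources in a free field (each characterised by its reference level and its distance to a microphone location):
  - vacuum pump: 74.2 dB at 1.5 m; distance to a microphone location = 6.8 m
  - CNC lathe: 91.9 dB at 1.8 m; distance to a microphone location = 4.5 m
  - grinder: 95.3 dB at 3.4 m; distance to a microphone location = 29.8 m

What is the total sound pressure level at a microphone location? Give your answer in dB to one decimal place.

84.7 dB

Propagate each source to the receiver with L = L_ref − 20·log₁₀(r/r_ref), then add intensities.
vacuum pump: 74.2 − 20·log₁₀(6.8/1.5) = 74.2 − 13.13 = 61.07 dB.
CNC lathe: 91.9 − 20·log₁₀(4.5/1.8) = 91.9 − 7.96 = 83.94 dB.
grinder: 95.3 − 20·log₁₀(29.8/3.4) = 95.3 − 18.85 = 76.45 dB.
Σ 10^(L/10) = 2.932e+08 → L_total = 10·log₁₀(2.932e+08) = 84.67 dB.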